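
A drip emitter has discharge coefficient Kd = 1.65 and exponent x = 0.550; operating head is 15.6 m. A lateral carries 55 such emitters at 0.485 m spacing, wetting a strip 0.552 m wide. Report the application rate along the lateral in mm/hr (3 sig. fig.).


Approach: apply the emitter equation with a lateral mass balance, q = Kd*h^x; Q = n*q; rate = Q/(n*spacing*width).
Step 1 — single emitter flow (q = Kd*h^x):
  q = 1.65 * 15.6^0.550 = 7.4766 L/hr
Step 2 — total lateral flow: Q = 55 * 7.4766 = 411.21 L/hr
Step 3 — wetted area: A = 55 * 0.485 * 0.552 = 14.725 m^2
Step 4 — application rate: Q/A = 411.21/14.725 = 27.9 mm/hr
Therefore the application rate along the lateral = 27.9 mm/hr.


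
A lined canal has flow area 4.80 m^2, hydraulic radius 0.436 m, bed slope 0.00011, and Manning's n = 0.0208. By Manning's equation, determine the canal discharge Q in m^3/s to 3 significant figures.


Approach: apply Manning's equation, Q = (1/n)*A*R^(2/3)*S^(1/2).
Q = (1/0.0208) * 4.80 * 0.436^(2/3) * 0.00011^(1/2) = 1.39 m^3/s
Therefore the canal discharge Q = 1.39 m^3/s.


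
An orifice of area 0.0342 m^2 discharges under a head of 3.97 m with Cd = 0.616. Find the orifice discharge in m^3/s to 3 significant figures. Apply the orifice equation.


Approach: apply the orifice equation, Q = Cd*A*sqrt(2*g*h).
Q = 0.616 * 0.0342 * sqrt(2*9.81*3.97) = 0.186 m^3/s
Therefore the orifice discharge = 0.186 m^3/s.


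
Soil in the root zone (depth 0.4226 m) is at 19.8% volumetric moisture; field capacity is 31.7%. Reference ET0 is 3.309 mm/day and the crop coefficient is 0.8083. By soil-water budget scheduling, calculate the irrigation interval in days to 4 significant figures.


Approach: apply soil-water budget scheduling, SMD = (FC-theta)/100*depth*1000; ETc = ET0*Kc; interval = SMD/ETc.
Step 1 — soil moisture deficit:
  SMD = (31.7 - 19.8)/100 * 0.4226 * 1000 = 50.2894 mm
Step 2 — daily crop ET (ETc = ET0*Kc):
  ETc = 3.309 * 0.8083 = 2.67466 mm/day
Step 3 — irrigation interval (SMD/ETc):
  interval = 50.2894 / 2.67466 = 18.80 days
Therefore the irrigation interval = 18.80 days.


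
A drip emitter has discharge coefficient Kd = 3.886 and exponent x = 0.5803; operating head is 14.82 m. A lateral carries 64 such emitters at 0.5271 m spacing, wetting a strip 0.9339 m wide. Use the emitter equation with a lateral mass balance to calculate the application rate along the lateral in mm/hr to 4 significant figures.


Approach: apply the emitter equation with a lateral mass balance, q = Kd*h^x; Q = n*q; rate = Q/(n*spacing*width).
Step 1 — single emitter flow (q = Kd*h^x):
  q = 3.886 * 14.82^0.5803 = 18.5757 L/hr
Step 2 — total lateral flow: Q = 64 * 18.5757 = 1188.85 L/hr
Step 3 — wetted area: A = 64 * 0.5271 * 0.9339 = 31.5046 m^2
Step 4 — application rate: Q/A = 1188.85/31.5046 = 37.74 mm/hr
Therefore the application rate along the lateral = 37.74 mm/hr.


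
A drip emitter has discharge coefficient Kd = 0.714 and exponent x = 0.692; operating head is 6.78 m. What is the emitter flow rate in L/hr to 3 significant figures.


Approach: apply the emitter characteristic equation, q = Kd * h^x.
q = 0.714 * 6.78^0.692 = 2.68 L/hr
Therefore the emitter flow rate = 2.68 L/hr.


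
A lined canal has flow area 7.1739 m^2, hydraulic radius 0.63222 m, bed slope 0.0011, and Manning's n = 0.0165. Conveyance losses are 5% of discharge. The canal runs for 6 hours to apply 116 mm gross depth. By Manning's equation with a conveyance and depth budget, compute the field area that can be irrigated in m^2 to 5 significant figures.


Approach: apply Manning's equation with a conveyance and depth budget, Q = (1/n)*A*R^(2/3)*S^(1/2); Q_field = Q*(1-loss); Area = Q_field*t/(d/1000).
Step 1 — canal discharge (Manning's equation):
  Q = (1/0.0165) * 7.1739 * 0.63222^(2/3) * 0.0011^(1/2) = 10.62217 m^3/s
Step 2 — delivered flow: Q_field = 10.62217*(1 - 5/100) = 10.09106 m^3/s
Step 3 — volume delivered: V = 10.09106 * 6*3600 = 217966.9 m^3
Step 4 — area served: A = V / (depth/1000) = 217966.9 / 0.116 = 1879000 m^2
Therefore the field area that can be irrigated = 1879000 m^2.


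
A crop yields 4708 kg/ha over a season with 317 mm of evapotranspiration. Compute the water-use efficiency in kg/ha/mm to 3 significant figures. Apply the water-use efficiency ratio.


Approach: apply the water-use efficiency ratio, WUE = yield/ET.
WUE = 4708 / 317 = 14.9 kg/ha/mm
Therefore the water-use efficiency = 14.9 kg/ha/mm.


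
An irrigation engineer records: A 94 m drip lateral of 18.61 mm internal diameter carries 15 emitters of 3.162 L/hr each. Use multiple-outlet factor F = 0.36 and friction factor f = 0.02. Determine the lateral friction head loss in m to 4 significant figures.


Approach: apply Darcy-Weisbach with the multiple-outlet F-factor, Q = n*q/(3600*1000) m^3/s; v = Q/A; hf = F*f*(L/D)*(v^2/(2g)).
Q = 15*3.162/(3600*1000) = 1.31750e-05 m^3/s
A = pi*(18.61e-3/2)^2 = 2.72009e-04 m^2, so v = Q/A = 0.0484360 m/s
hf = 0.36*0.02*(94/0.01861)*(0.0484360^2/(2*9.81)) = 0.004349 m
Therefore the lateral friction head loss = 0.004349 m.


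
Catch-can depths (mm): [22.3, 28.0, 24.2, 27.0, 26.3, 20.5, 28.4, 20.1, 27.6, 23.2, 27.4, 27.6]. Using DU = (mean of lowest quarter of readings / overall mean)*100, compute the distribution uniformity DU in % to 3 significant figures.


sorted lowest 3 of 12: [20.1, 20.5, 22.3] -> mean = 20.967 mm
overall mean = 25.217 mm
DU = (20.967/25.217)*100 = 83.1 %
Therefore the distribution uniformity DU = 83.1 %.


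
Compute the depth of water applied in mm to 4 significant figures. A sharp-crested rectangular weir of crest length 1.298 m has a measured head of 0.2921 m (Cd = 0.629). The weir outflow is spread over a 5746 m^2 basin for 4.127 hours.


Approach: apply the rectangular weir equation with a volume-to-depth conversion, Q = (2/3)*Cd*L*sqrt(2g)*H^1.5; d = Q*t/A * 1000.
Step 1 — weir discharge:
  Q = (2/3)*0.629*1.298*sqrt(2*9.81)*0.2921^1.5 = 0.380611 m^3/s
Step 2 — volume: V = 0.380611 * 4.127*3600 = 5654.81 m^3
Step 3 — depth: d = V/A * 1000 = 5654.81/5746 * 1000 = 984.1 mm
Therefore the depth of water applied = 984.1 mm.


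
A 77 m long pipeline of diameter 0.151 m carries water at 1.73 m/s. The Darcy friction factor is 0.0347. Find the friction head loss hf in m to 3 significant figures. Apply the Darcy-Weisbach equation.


Approach: apply the Darcy-Weisbach equation, hf = f*(L/D)*(v^2/(2g)).
hf = 0.0347 * (77/0.151) * (1.73^2 / (2*9.81))
hf = 2.70 m
Therefore the friction head loss hf = 2.70 m.


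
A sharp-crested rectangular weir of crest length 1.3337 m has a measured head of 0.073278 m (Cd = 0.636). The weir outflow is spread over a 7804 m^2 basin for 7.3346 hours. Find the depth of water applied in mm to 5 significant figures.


Approach: apply the rectangular weir equation with a volume-to-depth conversion, Q = (2/3)*Cd*L*sqrt(2g)*H^1.5; d = Q*t/A * 1000.
Step 1 — weir discharge:
  Q = (2/3)*0.636*1.3337*sqrt(2*9.81)*0.073278^1.5 = 0.04968599 m^3/s
Step 2 — volume: V = 0.04968599 * 7.3346*3600 = 1311.937 m^3
Step 3 — depth: d = V/A * 1000 = 1311.937/7804 * 1000 = 168.11 mm
Therefore the depth of water applied = 168.11 mm.


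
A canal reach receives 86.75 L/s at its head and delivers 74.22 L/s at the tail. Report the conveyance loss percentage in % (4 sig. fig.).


Approach: apply the conveyance loss ratio, loss% = ((Q_head - Q_tail)/Q_head)*100.
loss = ((86.75 - 74.22)/86.75)*100 = 14.44 %
Therefore the conveyance loss percentage = 14.44 %.


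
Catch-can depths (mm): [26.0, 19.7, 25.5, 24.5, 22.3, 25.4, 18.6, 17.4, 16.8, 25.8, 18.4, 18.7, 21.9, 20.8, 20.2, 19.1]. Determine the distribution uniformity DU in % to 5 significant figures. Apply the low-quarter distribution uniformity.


Approach: apply the low-quarter distribution uniformity, DU = (mean of lowest quarter of readings / overall mean)*100.
sorted lowest 4 of 16: [16.8, 17.4, 18.4, 18.6] -> mean = 17.80000 mm
overall mean = 21.31875 mm
DU = (17.80000/21.31875)*100 = 83.495 %
Therefore the distribution uniformity DU = 83.495 %.


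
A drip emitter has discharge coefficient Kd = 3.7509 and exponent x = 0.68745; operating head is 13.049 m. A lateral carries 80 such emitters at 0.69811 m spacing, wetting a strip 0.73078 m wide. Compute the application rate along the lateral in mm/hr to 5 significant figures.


Approach: apply the emitter equation with a lateral mass balance, q = Kd*h^x; Q = n*q; rate = Q/(n*spacing*width).
Step 1 — single emitter flow (q = Kd*h^x):
  q = 3.7509 * 13.049^0.68745 = 21.93002 L/hr
Step 2 — total lateral flow: Q = 80 * 21.93002 = 1754.402 L/hr
Step 3 — wetted area: A = 80 * 0.69811 * 0.73078 = 40.81319 m^2
Step 4 — application rate: Q/A = 1754.402/40.81319 = 42.986 mm/hr
Therefore the application rate along the lateral = 42.986 mm/hr.


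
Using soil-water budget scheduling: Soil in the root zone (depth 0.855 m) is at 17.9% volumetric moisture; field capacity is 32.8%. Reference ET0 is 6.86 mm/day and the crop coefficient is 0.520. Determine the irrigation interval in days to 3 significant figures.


Approach: apply soil-water budget scheduling, SMD = (FC-theta)/100*depth*1000; ETc = ET0*Kc; interval = SMD/ETc.
Step 1 — soil moisture deficit:
  SMD = (32.8 - 17.9)/100 * 0.855 * 1000 = 127.39 mm
Step 2 — daily crop ET (ETc = ET0*Kc):
  ETc = 6.86 * 0.520 = 3.5672 mm/day
Step 3 — irrigation interval (SMD/ETc):
  interval = 127.39 / 3.5672 = 35.7 days
Therefore the irrigation interval = 35.7 days.


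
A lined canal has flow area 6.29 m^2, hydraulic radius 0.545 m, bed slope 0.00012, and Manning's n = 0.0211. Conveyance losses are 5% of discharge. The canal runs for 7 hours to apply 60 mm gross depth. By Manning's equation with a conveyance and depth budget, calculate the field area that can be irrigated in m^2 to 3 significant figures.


Approach: apply Manning's equation with a conveyance and depth budget, Q = (1/n)*A*R^(2/3)*S^(1/2); Q_field = Q*(1-loss); Area = Q_field*t/(d/1000).
Step 1 — canal discharge (Manning's equation):
  Q = (1/0.0211) * 6.29 * 0.545^(2/3) * 0.00012^(1/2) = 2.1788 m^3/s
Step 2 — delivered flow: Q_field = 2.1788*(1 - 5/100) = 2.0699 m^3/s
Step 3 — volume delivered: V = 2.0699 * 7*3600 = 52161 m^3
Step 4 — area served: A = V / (depth/1000) = 52161 / 0.06 = 869000 m^2
Therefore the field area that can be irrigated = 869000 m^2.


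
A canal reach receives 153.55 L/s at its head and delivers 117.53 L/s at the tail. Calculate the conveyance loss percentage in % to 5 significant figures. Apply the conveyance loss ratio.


Approach: apply the conveyance loss ratio, loss% = ((Q_head - Q_tail)/Q_head)*100.
loss = ((153.55 - 117.53)/153.55)*100 = 23.458 %
Therefore the conveyance loss percentage = 23.458 %.


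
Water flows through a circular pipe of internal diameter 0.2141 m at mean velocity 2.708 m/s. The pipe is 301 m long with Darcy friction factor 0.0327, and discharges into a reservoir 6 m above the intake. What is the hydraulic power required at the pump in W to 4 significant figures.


Approach: apply continuity + Darcy-Weisbach + hydraulic power, Q = A*v; hf = f*(L/D)*(v^2/(2g)); H = static + hf; P = rho*g*Q*H.
Step 1 — flow rate (continuity, Q = A*v):
  A = pi*(0.2141/2)^2 = 0.0360017 m^2
  Q = 0.0360017 * 2.708 = 0.0974927 m^3/s
Step 2 — friction head loss (Darcy-Weisbach):
  hf = 0.0327 * (301/0.2141) * (2.708^2 / (2*9.81))
  hf = 17.1829 m
Step 3 — total head: H = 6 + 17.1829 = 23.1829 m
Step 4 — hydraulic power (P = rho*g*Q*H):
  P = 1000 * 9.81 * 0.0974927 * 23.1829 = 22170 W
Therefore the hydraulic power required at the pump = 22170 W.


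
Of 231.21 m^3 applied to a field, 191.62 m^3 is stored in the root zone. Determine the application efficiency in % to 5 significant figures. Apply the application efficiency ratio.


Approach: apply the application efficiency ratio, Ea = (stored/applied)*100.
Ea = (191.62/231.21)*100 = 82.877 %
Therefore the application efficiency = 82.877 %.


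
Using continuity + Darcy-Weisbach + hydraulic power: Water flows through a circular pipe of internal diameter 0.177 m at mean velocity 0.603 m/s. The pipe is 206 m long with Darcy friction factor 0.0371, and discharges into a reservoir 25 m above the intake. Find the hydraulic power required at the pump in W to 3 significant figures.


Approach: apply continuity + Darcy-Weisbach + hydraulic power, Q = A*v; hf = f*(L/D)*(v^2/(2g)); H = static + hf; P = rho*g*Q*H.
Step 1 — flow rate (continuity, Q = A*v):
  A = pi*(0.177/2)^2 = 0.024606 m^2
  Q = 0.024606 * 0.603 = 0.014837 m^3/s
Step 2 — friction head loss (Darcy-Weisbach):
  hf = 0.0371 * (206/0.177) * (0.603^2 / (2*9.81))
  hf = 0.80021 m
Step 3 — total head: H = 25 + 0.80021 = 25.800 m
Step 4 — hydraulic power (P = rho*g*Q*H):
  P = 1000 * 9.81 * 0.014837 * 25.800 = 3760 W
Therefore the hydraulic power required at the pump = 3760 W.


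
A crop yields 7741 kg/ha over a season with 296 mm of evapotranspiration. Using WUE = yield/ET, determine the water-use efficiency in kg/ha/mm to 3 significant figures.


WUE = 7741 / 296 = 26.2 kg/ha/mm
Therefore the water-use efficiency = 26.2 kg/ha/mm.


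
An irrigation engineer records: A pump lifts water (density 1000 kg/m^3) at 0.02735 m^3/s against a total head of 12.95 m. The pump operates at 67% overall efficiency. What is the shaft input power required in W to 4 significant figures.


Approach: apply hydraulic power then efficiency conversion, P = rho*g*Q*H; P_in = P/eta.
Step 1 — hydraulic power (P = rho*g*Q*H):
  P = 1000 * 9.81 * 0.02735 * 12.95 = 3474.53 W
Step 2 — input power: P_in = P/eta = 3474.53 / 0.67 = 5186 W
Therefore the shaft input power required = 5186 W.


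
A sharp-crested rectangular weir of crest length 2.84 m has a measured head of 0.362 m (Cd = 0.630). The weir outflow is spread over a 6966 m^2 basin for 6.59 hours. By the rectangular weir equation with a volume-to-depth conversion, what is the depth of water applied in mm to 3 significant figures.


Approach: apply the rectangular weir equation with a volume-to-depth conversion, Q = (2/3)*Cd*L*sqrt(2g)*H^1.5; d = Q*t/A * 1000.
Step 1 — weir discharge:
  Q = (2/3)*0.630*2.84*sqrt(2*9.81)*0.362^1.5 = 1.1507 m^3/s
Step 2 — volume: V = 1.1507 * 6.59*3600 = 27300 m^3
Step 3 — depth: d = V/A * 1000 = 27300/6966 * 1000 = 3920 mm
Therefore the depth of water applied = 3920 mm.


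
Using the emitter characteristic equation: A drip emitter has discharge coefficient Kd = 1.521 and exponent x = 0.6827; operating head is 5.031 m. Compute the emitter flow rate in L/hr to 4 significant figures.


Approach: apply the emitter characteristic equation, q = Kd * h^x.
q = 1.521 * 5.031^0.6827 = 4.583 L/hr
Therefore the emitter flow rate = 4.583 L/hr.


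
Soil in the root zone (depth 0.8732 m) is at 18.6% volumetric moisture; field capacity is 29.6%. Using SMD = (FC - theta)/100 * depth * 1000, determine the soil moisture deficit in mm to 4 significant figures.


SMD = (29.6 - 18.6)/100 * 0.8732 * 1000 = 96.05 mm
Therefore the soil moisture deficit = 96.05 mm.


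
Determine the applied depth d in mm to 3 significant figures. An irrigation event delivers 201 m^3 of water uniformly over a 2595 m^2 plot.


Approach: apply depth from volume over area, d = (V/A)*1000.
d = (201 / 2595) * 1000 = 77.5 mm
Therefore the applied depth d = 77.5 mm.


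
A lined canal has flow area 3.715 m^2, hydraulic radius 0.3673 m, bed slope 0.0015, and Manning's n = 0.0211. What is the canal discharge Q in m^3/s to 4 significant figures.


Approach: apply Manning's equation, Q = (1/n)*A*R^(2/3)*S^(1/2).
Q = (1/0.0211) * 3.715 * 0.3673^(2/3) * 0.0015^(1/2) = 3.497 m^3/s
Therefore the canal discharge Q = 3.497 m^3/s.


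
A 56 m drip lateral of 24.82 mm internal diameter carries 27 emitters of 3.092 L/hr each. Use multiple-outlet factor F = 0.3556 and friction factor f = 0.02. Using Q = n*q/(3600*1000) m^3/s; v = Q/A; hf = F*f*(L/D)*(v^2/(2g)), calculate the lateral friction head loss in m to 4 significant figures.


Q = 27*3.092/(3600*1000) = 2.31900e-05 m^3/s
A = pi*(24.82e-3/2)^2 = 4.83831e-04 m^2, so v = Q/A = 0.0479300 m/s
hf = 0.3556*0.02*(56/0.02482)*(0.0479300^2/(2*9.81)) = 0.001879 m
Therefore the lateral friction head loss = 0.001879 m.


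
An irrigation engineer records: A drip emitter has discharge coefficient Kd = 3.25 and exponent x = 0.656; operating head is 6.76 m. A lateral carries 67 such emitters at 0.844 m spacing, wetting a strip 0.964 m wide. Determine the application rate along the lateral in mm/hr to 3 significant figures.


Approach: apply the emitter equation with a lateral mass balance, q = Kd*h^x; Q = n*q; rate = Q/(n*spacing*width).
Step 1 — single emitter flow (q = Kd*h^x):
  q = 3.25 * 6.76^0.656 = 11.385 L/hr
Step 2 — total lateral flow: Q = 67 * 11.385 = 762.79 L/hr
Step 3 — wetted area: A = 67 * 0.844 * 0.964 = 54.512 m^2
Step 4 — application rate: Q/A = 762.79/54.512 = 14.0 mm/hr
Therefore the application rate along the lateral = 14.0 mm/hr.


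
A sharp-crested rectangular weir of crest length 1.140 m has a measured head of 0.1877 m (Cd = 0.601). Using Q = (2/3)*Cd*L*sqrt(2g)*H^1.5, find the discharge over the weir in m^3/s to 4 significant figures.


Q = (2/3)*0.601*1.140*sqrt(2*9.81)*0.1877^1.5 = 0.1645 m^3/s
Therefore the discharge over the weir = 0.1645 m^3/s.


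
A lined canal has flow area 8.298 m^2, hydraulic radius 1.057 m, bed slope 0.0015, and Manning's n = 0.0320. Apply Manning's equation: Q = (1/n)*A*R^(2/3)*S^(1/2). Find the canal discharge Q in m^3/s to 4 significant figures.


Q = (1/0.0320) * 8.298 * 1.057^(2/3) * 0.0015^(1/2) = 10.42 m^3/s
Therefore the canal discharge Q = 10.42 m^3/s.


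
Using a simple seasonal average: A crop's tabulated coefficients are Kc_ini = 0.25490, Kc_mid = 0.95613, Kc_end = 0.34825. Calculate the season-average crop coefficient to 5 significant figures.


Approach: apply a simple seasonal average, Kc_avg = (Kc_ini + Kc_mid + Kc_end)/3.
Kc_avg = (0.25490 + 0.95613 + 0.34825)/3 = 0.51976
Therefore the season-average crop coefficient = 0.51976.


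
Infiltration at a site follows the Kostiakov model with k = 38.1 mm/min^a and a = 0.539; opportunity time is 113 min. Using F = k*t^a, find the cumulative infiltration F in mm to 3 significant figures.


F = 38.1 * 113^0.539 = 487 mm
Therefore the cumulative infiltration F = 487 mm.


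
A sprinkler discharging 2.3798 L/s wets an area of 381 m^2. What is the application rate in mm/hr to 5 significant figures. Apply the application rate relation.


Approach: apply the application rate relation, rate = (Q/A)*3600.
rate = (2.3798 / 381) * 3600 = 22.486 mm/hr
Therefore the application rate = 22.486 mm/hr.


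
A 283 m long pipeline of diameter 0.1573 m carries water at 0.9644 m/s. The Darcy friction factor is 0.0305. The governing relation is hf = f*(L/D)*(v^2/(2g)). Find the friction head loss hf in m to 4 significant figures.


hf = 0.0305 * (283/0.1573) * (0.9644^2 / (2*9.81))
hf = 2.601 m
Therefore the friction head loss hf = 2.601 m.


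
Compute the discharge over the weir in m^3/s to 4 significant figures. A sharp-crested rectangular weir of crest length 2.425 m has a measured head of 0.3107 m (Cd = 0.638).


Approach: apply the rectangular weir equation, Q = (2/3)*Cd*L*sqrt(2g)*H^1.5.
Q = (2/3)*0.638*2.425*sqrt(2*9.81)*0.3107^1.5 = 0.7912 m^3/s
Therefore the discharge over the weir = 0.7912 m^3/s.


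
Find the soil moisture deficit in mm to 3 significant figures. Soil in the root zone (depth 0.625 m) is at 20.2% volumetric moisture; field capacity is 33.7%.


Approach: apply the soil moisture deficit relation, SMD = (FC - theta)/100 * depth * 1000.
SMD = (33.7 - 20.2)/100 * 0.625 * 1000 = 84.4 mm
Therefore the soil moisture deficit = 84.4 mm.


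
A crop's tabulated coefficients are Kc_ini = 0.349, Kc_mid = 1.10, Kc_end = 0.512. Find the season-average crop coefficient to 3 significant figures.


Approach: apply a simple seasonal average, Kc_avg = (Kc_ini + Kc_mid + Kc_end)/3.
Kc_avg = (0.349 + 1.10 + 0.512)/3 = 0.654
Therefore the season-average crop coefficient = 0.654.


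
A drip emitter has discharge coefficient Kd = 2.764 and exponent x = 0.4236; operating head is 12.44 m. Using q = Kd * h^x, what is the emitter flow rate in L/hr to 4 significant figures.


q = 2.764 * 12.44^0.4236 = 8.041 L/hr
Therefore the emitter flow rate = 8.041 L/hr.


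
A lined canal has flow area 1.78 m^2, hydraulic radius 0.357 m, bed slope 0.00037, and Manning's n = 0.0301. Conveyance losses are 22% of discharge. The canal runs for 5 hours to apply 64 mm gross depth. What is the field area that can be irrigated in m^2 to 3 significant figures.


Approach: apply Manning's equation with a conveyance and depth budget, Q = (1/n)*A*R^(2/3)*S^(1/2); Q_field = Q*(1-loss); Area = Q_field*t/(d/1000).
Step 1 — canal discharge (Manning's equation):
  Q = (1/0.0301) * 1.78 * 0.357^(2/3) * 0.00037^(1/2) = 0.57244 m^3/s
Step 2 — delivered flow: Q_field = 0.57244*(1 - 22/100) = 0.44651 m^3/s
Step 3 — volume delivered: V = 0.44651 * 5*3600 = 8037.1 m^3
Step 4 — area served: A = V / (depth/1000) = 8037.1 / 0.064 = 126000 m^2
Therefore the field area that can be irrigated = 126000 m^2.


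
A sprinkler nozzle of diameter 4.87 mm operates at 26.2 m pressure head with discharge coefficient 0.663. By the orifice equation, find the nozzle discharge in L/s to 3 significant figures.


Approach: apply the orifice equation, Q = Cd*A*sqrt(2*g*h), A = pi*(d/2)^2.
A = pi*(4.87e-3/2)^2 = 1.8627e-05 m^2
Q = 0.663 * 1.8627e-05 * sqrt(2*9.81*26.2) * 1000 = 0.280 L/s
Therefore the nozzle discharge = 0.280 L/s.


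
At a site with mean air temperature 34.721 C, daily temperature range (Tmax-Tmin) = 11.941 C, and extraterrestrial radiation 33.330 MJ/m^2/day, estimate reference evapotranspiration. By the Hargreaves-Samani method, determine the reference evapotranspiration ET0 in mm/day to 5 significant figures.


Approach: apply the Hargreaves-Samani method, ET0 = 0.0023*(Tmean+17.8)*sqrt(Tmax-Tmin)*0.408*Ra.
ET0 = 0.0023*(34.721+17.8)*sqrt(11.941)*0.408*33.330 = 5.6764 mm/day
Therefore the reference evapotranspiration ET0 = 5.6764 mm/day.


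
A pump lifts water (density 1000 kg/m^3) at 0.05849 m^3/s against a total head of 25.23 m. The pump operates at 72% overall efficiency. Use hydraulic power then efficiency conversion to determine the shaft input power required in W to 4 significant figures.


Approach: apply hydraulic power then efficiency conversion, P = rho*g*Q*H; P_in = P/eta.
Step 1 — hydraulic power (P = rho*g*Q*H):
  P = 1000 * 9.81 * 0.05849 * 25.23 = 14476.6 W
Step 2 — input power: P_in = P/eta = 14476.6 / 0.72 = 20110 W
Therefore the shaft input power required = 20110 W.


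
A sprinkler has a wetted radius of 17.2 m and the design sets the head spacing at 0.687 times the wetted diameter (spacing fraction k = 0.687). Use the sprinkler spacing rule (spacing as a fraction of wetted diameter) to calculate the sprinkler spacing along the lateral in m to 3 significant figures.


Approach: apply the sprinkler spacing rule (spacing as a fraction of wetted diameter), S = k*(2*R).
S = 0.687 * (2 * 17.2) = 23.6 m
Therefore the sprinkler spacing along the lateral = 23.6 m.


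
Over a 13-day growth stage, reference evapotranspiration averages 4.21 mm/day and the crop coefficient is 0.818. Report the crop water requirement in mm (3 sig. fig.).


Approach: apply the crop water requirement relation, CWR = ET0 * Kc * days.
CWR = 4.21 * 0.818 * 13 = 44.8 mm
Therefore the crop water requirement = 44.8 mm.


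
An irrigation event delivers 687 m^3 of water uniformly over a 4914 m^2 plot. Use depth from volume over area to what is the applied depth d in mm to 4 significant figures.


Approach: apply depth from volume over area, d = (V/A)*1000.
d = (687 / 4914) * 1000 = 139.8 mm
Therefore the applied depth d = 139.8 mm.


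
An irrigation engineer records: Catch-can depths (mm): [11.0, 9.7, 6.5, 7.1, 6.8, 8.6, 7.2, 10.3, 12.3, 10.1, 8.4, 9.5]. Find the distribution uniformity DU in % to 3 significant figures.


Approach: apply the low-quarter distribution uniformity, DU = (mean of lowest quarter of readings / overall mean)*100.
sorted lowest 3 of 12: [6.5, 6.8, 7.1] -> mean = 6.8000 mm
overall mean = 8.9583 mm
DU = (6.8000/8.9583)*100 = 75.9 %
Therefore the distribution uniformity DU = 75.9 %.


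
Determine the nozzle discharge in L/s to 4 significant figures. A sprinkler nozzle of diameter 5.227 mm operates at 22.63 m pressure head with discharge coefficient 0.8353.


Approach: apply the orifice equation, Q = Cd*A*sqrt(2*g*h), A = pi*(d/2)^2.
A = pi*(5.227e-3/2)^2 = 2.14583e-05 m^2
Q = 0.8353 * 2.14583e-05 * sqrt(2*9.81*22.63) * 1000 = 0.3777 L/s
Therefore the nozzle discharge = 0.3777 L/s.


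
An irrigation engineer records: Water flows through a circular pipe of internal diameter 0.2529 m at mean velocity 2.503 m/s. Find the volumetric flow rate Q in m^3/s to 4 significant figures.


Approach: apply the continuity equation for pipe flow, Q = A * v with A = pi*(D/2)^2.
A = pi*(0.2529/2)^2 = 0.0502328 m^2
Q = 0.0502328 * 2.503 = 0.1257 m^3/s
Therefore the volumetric flow rate Q = 0.1257 m^3/s.


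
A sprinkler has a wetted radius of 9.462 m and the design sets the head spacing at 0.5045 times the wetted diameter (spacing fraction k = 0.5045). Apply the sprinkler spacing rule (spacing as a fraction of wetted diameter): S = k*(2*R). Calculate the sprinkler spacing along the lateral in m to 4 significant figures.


S = 0.5045 * (2 * 9.462) = 9.547 m
Therefore the sprinkler spacing along the lateral = 9.547 m.


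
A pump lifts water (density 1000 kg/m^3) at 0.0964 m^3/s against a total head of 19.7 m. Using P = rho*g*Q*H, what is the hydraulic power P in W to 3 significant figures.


P = 1000 * 9.81 * 0.0964 * 19.7 = 18600 W
Therefore the hydraulic power P = 18600 W.


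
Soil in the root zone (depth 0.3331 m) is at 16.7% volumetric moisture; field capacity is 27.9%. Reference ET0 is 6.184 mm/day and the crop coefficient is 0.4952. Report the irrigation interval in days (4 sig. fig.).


Approach: apply soil-water budget scheduling, SMD = (FC-theta)/100*depth*1000; ETc = ET0*Kc; interval = SMD/ETc.
Step 1 — soil moisture deficit:
  SMD = (27.9 - 16.7)/100 * 0.3331 * 1000 = 37.3072 mm
Step 2 — daily crop ET (ETc = ET0*Kc):
  ETc = 6.184 * 0.4952 = 3.06232 mm/day
Step 3 — irrigation interval (SMD/ETc):
  interval = 37.3072 / 3.06232 = 12.18 days
Therefore the irrigation interval = 12.18 days.


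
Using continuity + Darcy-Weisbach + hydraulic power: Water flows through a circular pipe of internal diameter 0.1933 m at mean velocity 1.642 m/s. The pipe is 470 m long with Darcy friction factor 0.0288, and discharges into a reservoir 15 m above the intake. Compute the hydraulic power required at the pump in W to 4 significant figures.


Approach: apply continuity + Darcy-Weisbach + hydraulic power, Q = A*v; hf = f*(L/D)*(v^2/(2g)); H = static + hf; P = rho*g*Q*H.
Step 1 — flow rate (continuity, Q = A*v):
  A = pi*(0.1933/2)^2 = 0.0293463 m^2
  Q = 0.0293463 * 1.642 = 0.0481867 m^3/s
Step 2 — friction head loss (Darcy-Weisbach):
  hf = 0.0288 * (470/0.1933) * (1.642^2 / (2*9.81))
  hf = 9.62290 m
Step 3 — total head: H = 15 + 9.62290 = 24.6229 m
Step 4 — hydraulic power (P = rho*g*Q*H):
  P = 1000 * 9.81 * 0.0481867 * 24.6229 = 11640 W
Therefore the hydraulic power required at the pump = 11640 W.


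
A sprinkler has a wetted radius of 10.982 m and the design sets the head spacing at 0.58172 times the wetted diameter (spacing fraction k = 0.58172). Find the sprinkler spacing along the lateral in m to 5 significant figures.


Approach: apply the sprinkler spacing rule (spacing as a fraction of wetted diameter), S = k*(2*R).
S = 0.58172 * (2 * 10.982) = 12.777 m
Therefore the sprinkler spacing along the lateral = 12.777 m.


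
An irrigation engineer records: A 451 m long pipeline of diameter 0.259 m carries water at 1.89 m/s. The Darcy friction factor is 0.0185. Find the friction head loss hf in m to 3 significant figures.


Approach: apply the Darcy-Weisbach equation, hf = f*(L/D)*(v^2/(2g)).
hf = 0.0185 * (451/0.259) * (1.89^2 / (2*9.81))
hf = 5.87 m
Therefore the friction head loss hf = 5.87 m.


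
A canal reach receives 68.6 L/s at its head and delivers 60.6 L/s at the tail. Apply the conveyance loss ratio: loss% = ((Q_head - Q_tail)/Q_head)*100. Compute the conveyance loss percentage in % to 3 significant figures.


loss = ((68.6 - 60.6)/68.6)*100 = 11.7 %
Therefore the conveyance loss percentage = 11.7 %.


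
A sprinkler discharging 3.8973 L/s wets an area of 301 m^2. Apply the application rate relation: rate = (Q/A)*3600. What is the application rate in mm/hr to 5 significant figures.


rate = (3.8973 / 301) * 3600 = 46.612 mm/hr
Therefore the application rate = 46.612 mm/hr.


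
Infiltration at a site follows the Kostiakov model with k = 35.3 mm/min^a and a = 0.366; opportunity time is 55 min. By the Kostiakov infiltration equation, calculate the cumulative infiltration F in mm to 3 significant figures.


Approach: apply the Kostiakov infiltration equation, F = k*t^a.
F = 35.3 * 55^0.366 = 153 mm
Therefore the cumulative infiltration F = 153 mm.


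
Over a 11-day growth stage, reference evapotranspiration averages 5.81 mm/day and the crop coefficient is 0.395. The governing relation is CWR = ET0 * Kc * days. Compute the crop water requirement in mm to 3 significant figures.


CWR = 5.81 * 0.395 * 11 = 25.2 mm
Therefore the crop water requirement = 25.2 mm.


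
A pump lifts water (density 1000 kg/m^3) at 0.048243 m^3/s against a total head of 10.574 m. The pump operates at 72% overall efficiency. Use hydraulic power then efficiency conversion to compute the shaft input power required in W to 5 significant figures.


Approach: apply hydraulic power then efficiency conversion, P = rho*g*Q*H; P_in = P/eta.
Step 1 — hydraulic power (P = rho*g*Q*H):
  P = 1000 * 9.81 * 0.048243 * 10.574 = 5004.292 W
Step 2 — input power: P_in = P/eta = 5004.292 / 0.72 = 6950.4 W
Therefore the shaft input power required = 6950.4 W.


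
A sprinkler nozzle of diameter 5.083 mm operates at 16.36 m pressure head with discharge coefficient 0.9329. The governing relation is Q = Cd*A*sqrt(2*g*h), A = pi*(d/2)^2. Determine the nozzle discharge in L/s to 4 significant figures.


A = pi*(5.083e-3/2)^2 = 2.02922e-05 m^2
Q = 0.9329 * 2.02922e-05 * sqrt(2*9.81*16.36) * 1000 = 0.3392 L/s
Therefore the nozzle discharge = 0.3392 L/s.


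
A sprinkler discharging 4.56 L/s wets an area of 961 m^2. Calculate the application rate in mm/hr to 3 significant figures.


Approach: apply the application rate relation, rate = (Q/A)*3600.
rate = (4.56 / 961) * 3600 = 17.1 mm/hr
Therefore the application rate = 17.1 mm/hr.


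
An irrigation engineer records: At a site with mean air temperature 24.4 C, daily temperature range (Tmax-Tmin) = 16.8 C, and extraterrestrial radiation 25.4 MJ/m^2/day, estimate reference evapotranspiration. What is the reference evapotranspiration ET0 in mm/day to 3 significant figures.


Approach: apply the Hargreaves-Samani method, ET0 = 0.0023*(Tmean+17.8)*sqrt(Tmax-Tmin)*0.408*Ra.
ET0 = 0.0023*(24.4+17.8)*sqrt(16.8)*0.408*25.4 = 4.12 mm/day
Therefore the reference evapotranspiration ET0 = 4.12 mm/day.


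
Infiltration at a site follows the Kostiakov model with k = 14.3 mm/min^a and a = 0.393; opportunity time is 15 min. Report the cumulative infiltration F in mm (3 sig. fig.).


Approach: apply the Kostiakov infiltration equation, F = k*t^a.
F = 14.3 * 15^0.393 = 41.5 mm
Therefore the cumulative infiltration F = 41.5 mm.


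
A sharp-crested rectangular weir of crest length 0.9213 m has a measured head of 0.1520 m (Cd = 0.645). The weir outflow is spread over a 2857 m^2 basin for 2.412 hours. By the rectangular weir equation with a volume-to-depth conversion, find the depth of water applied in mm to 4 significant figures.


Approach: apply the rectangular weir equation with a volume-to-depth conversion, Q = (2/3)*Cd*L*sqrt(2g)*H^1.5; d = Q*t/A * 1000.
Step 1 — weir discharge:
  Q = (2/3)*0.645*0.9213*sqrt(2*9.81)*0.1520^1.5 = 0.103988 m^3/s
Step 2 — volume: V = 0.103988 * 2.412*3600 = 902.951 m^3
Step 3 — depth: d = V/A * 1000 = 902.951/2857 * 1000 = 316.0 mm
Therefore the depth of water applied = 316.0 mm.


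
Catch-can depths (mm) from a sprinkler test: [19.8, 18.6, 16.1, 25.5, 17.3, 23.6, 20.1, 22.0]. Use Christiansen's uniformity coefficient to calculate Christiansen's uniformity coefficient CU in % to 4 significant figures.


Approach: apply Christiansen's uniformity coefficient, CU = (1 - mean_abs_deviation/mean)*100.
mean = 20.3750 mm
mean |d_i - mean| = 2.49375 mm
CU = (1 - 2.49375/20.3750)*100 = 87.76 %
Therefore Christiansen's uniformity coefficient CU = 87.76 %.


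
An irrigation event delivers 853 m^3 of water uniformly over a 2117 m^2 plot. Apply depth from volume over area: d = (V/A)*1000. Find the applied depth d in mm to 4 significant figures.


d = (853 / 2117) * 1000 = 402.9 mm
Therefore the applied depth d = 402.9 mm.


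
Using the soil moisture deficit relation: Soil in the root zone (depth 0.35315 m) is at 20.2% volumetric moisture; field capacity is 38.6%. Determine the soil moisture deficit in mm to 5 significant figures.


Approach: apply the soil moisture deficit relation, SMD = (FC - theta)/100 * depth * 1000.
SMD = (38.6 - 20.2)/100 * 0.35315 * 1000 = 64.980 mm
Therefore the soil moisture deficit = 64.980 mm.


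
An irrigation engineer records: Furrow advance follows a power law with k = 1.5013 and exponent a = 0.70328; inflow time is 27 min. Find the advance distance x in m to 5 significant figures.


Approach: apply the power-law advance function, x = k*t^a.
x = 1.5013 * 27^0.70328 = 15.245 m
Therefore the advance distance x = 15.245 m.


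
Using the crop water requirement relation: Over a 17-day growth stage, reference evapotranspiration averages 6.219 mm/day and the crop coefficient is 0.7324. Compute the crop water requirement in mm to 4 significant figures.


Approach: apply the crop water requirement relation, CWR = ET0 * Kc * days.
CWR = 6.219 * 0.7324 * 17 = 77.43 mm
Therefore the crop water requirement = 77.43 mm.


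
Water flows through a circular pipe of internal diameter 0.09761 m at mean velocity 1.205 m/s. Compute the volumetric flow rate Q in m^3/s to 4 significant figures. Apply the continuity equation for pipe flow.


Approach: apply the continuity equation for pipe flow, Q = A * v with A = pi*(D/2)^2.
A = pi*(0.09761/2)^2 = 0.00748305 m^2
Q = 0.00748305 * 1.205 = 0.009017 m^3/s
Therefore the volumetric flow rate Q = 0.009017 m^3/s.


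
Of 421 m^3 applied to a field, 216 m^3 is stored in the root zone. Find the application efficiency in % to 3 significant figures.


Approach: apply the application efficiency ratio, Ea = (stored/applied)*100.
Ea = (216/421)*100 = 51.3 %
Therefore the application efficiency = 51.3 %.


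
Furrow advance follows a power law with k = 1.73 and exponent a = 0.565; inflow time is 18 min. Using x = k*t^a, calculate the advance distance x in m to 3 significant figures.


x = 1.73 * 18^0.565 = 8.86 m
Therefore the advance distance x = 8.86 m.


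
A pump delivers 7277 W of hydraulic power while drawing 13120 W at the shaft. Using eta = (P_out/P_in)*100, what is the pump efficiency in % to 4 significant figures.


eta = (7277 / 13120) * 100 = 55.46 %
Therefore the pump efficiency = 55.46 %.


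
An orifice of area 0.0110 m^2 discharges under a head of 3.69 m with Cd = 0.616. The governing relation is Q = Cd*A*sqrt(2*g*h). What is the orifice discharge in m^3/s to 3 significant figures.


Q = 0.616 * 0.0110 * sqrt(2*9.81*3.69) = 0.0577 m^3/s
Therefore the orifice discharge = 0.0577 m^3/s.


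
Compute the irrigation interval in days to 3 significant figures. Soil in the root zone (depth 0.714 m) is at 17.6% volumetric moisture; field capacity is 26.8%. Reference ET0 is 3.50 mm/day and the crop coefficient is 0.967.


Approach: apply soil-water budget scheduling, SMD = (FC-theta)/100*depth*1000; ETc = ET0*Kc; interval = SMD/ETc.
Step 1 — soil moisture deficit:
  SMD = (26.8 - 17.6)/100 * 0.714 * 1000 = 65.688 mm
Step 2 — daily crop ET (ETc = ET0*Kc):
  ETc = 3.50 * 0.967 = 3.3845 mm/day
Step 3 — irrigation interval (SMD/ETc):
  interval = 65.688 / 3.3845 = 19.4 days
Therefore the irrigation interval = 19.4 days.


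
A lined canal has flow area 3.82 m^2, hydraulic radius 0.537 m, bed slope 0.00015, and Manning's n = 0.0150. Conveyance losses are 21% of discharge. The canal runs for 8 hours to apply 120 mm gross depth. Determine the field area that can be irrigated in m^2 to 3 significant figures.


Approach: apply Manning's equation with a conveyance and depth budget, Q = (1/n)*A*R^(2/3)*S^(1/2); Q_field = Q*(1-loss); Area = Q_field*t/(d/1000).
Step 1 — canal discharge (Manning's equation):
  Q = (1/0.0150) * 3.82 * 0.537^(2/3) * 0.00015^(1/2) = 2.0606 m^3/s
Step 2 — delivered flow: Q_field = 2.0606*(1 - 21/100) = 1.6279 m^3/s
Step 3 — volume delivered: V = 1.6279 * 8*3600 = 46884 m^3
Step 4 — area served: A = V / (depth/1000) = 46884 / 0.12 = 391000 m^2
Therefore the field area that can be irrigated = 391000 m^2.


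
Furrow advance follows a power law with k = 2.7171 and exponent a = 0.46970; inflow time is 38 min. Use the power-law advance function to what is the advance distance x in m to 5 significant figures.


Approach: apply the power-law advance function, x = k*t^a.
x = 2.7171 * 38^0.46970 = 15.001 m
Therefore the advance distance x = 15.001 m.


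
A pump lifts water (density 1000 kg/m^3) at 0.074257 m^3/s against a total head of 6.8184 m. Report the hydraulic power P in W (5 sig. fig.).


Approach: apply the hydraulic power relation, P = rho*g*Q*H.
P = 1000 * 9.81 * 0.074257 * 6.8184 = 4966.9 W
Therefore the hydraulic power P = 4966.9 W.


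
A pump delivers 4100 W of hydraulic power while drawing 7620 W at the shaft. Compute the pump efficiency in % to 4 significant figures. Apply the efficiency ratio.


Approach: apply the efficiency ratio, eta = (P_out/P_in)*100.
eta = (4100 / 7620) * 100 = 53.81 %
Therefore the pump efficiency = 53.81 %.


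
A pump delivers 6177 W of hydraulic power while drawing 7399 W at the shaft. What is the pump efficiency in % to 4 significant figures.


Approach: apply the efficiency ratio, eta = (P_out/P_in)*100.
eta = (6177 / 7399) * 100 = 83.48 %
Therefore the pump efficiency = 83.48 %.


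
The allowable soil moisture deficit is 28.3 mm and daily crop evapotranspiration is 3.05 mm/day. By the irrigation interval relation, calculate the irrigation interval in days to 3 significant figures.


Approach: apply the irrigation interval relation, interval = SMD / ETc.
interval = 28.3 / 3.05 = 9.28 days
Therefore the irrigation interval = 9.28 days.


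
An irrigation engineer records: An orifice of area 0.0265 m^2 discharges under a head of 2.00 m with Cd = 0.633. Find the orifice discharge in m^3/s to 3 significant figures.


Approach: apply the orifice equation, Q = Cd*A*sqrt(2*g*h).
Q = 0.633 * 0.0265 * sqrt(2*9.81*2.00) = 0.105 m^3/s
Therefore the orifice discharge = 0.105 m^3/s.


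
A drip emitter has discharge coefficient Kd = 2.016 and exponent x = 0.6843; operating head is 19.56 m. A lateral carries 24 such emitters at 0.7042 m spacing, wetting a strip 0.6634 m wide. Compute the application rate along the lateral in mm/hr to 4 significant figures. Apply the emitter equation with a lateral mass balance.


Approach: apply the emitter equation with a lateral mass balance, q = Kd*h^x; Q = n*q; rate = Q/(n*spacing*width).
Step 1 — single emitter flow (q = Kd*h^x):
  q = 2.016 * 19.56^0.6843 = 15.4232 L/hr
Step 2 — total lateral flow: Q = 24 * 15.4232 = 370.157 L/hr
Step 3 — wetted area: A = 24 * 0.7042 * 0.6634 = 11.2120 m^2
Step 4 — application rate: Q/A = 370.157/11.2120 = 33.01 mm/hr
Therefore the application rate along the lateral = 33.01 mm/hr.
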